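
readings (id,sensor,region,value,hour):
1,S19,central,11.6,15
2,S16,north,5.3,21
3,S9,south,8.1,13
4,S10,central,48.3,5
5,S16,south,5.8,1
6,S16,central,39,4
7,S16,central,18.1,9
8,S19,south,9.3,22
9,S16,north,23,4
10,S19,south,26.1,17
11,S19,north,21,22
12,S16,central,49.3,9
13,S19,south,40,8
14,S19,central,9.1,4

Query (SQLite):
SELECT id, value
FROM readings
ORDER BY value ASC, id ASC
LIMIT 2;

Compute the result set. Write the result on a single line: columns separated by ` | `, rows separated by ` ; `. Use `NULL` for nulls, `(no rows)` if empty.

2 | 5.3 ; 5 | 5.8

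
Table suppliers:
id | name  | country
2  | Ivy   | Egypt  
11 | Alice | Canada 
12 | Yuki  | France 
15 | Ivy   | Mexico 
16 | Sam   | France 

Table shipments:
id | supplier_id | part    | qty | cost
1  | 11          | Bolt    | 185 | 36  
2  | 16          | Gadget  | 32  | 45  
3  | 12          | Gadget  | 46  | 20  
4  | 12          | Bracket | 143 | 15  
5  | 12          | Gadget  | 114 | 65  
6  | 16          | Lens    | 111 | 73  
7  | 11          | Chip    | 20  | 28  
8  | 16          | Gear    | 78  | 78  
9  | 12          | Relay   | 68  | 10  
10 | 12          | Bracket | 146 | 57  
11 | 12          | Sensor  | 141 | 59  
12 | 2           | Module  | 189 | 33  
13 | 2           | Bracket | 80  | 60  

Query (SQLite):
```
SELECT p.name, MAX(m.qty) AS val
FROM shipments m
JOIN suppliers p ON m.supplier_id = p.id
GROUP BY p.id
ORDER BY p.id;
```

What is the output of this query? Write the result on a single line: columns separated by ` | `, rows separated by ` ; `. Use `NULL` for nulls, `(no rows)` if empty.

Join each shipments row to its suppliers via supplier_id.
Group joined rows by suppliers.id; compute MAX(m.qty) per group.
  2: ids {12, 13} → MAX(m.qty)=189
  11: ids {1, 7} → MAX(m.qty)=185
  12: ids {3, 4, 5, 9, 10, 11} → MAX(m.qty)=146
  16: ids {2, 6, 8} → MAX(m.qty)=111

Ivy | 189 ; Alice | 185 ; Yuki | 146 ; Sam | 111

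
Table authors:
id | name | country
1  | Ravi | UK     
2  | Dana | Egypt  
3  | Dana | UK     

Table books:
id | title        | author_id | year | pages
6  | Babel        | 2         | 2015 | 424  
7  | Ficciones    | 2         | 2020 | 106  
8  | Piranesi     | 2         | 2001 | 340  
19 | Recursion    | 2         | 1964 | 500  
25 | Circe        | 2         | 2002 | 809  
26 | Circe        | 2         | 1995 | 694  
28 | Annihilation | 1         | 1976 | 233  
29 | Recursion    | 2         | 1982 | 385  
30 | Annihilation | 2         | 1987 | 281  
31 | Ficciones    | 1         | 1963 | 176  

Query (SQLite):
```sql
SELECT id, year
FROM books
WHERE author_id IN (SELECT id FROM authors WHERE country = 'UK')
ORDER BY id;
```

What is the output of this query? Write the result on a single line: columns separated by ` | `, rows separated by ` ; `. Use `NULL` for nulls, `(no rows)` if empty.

Inner query: authors.id where country = 'UK'.
Outer: keep books rows whose author_id is in that set.
Inner query → {1, 3}

28 | 1976 ; 31 | 1963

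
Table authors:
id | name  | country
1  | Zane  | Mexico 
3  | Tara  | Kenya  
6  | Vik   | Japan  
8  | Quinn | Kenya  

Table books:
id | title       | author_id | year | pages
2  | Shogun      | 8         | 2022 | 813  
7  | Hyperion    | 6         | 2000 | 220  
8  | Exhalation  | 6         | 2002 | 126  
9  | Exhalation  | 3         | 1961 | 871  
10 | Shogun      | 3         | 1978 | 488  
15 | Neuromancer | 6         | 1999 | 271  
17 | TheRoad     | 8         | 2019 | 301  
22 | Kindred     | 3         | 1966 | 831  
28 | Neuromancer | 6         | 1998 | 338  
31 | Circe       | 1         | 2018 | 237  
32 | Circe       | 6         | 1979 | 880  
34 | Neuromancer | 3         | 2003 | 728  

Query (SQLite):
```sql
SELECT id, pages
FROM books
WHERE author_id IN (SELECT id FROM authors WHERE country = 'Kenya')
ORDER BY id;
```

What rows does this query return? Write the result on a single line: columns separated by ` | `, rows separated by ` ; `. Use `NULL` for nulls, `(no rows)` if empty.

Inner query: authors.id where country = 'Kenya'.
Outer: keep books rows whose author_id is in that set.
Inner query → {3, 8}

2 | 813 ; 9 | 871 ; 10 | 488 ; 17 | 301 ; 22 | 831 ; 34 | 728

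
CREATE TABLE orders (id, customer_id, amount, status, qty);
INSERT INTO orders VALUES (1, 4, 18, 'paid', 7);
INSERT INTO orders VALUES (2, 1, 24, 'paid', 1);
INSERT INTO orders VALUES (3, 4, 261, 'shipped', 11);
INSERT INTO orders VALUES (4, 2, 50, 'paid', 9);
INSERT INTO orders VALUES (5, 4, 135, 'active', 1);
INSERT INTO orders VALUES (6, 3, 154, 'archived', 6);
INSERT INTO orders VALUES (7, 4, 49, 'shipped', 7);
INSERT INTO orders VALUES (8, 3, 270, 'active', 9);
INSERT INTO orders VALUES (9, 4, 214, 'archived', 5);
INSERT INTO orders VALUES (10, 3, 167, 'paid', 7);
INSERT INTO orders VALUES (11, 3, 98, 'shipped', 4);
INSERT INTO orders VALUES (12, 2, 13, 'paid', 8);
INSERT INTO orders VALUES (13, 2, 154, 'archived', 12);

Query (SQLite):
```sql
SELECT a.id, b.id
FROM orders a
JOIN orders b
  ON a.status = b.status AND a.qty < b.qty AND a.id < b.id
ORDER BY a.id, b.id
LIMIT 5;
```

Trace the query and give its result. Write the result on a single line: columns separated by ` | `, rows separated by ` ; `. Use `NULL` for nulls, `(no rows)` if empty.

1 | 4 ; 1 | 12 ; 2 | 4 ; 2 | 10 ; 2 | 12

Pairs (a,b) with same status, a.qty < b.qty, a.id < b.id.
status groups: active:{5,8} archived:{6,9,13} paid:{1,2,4,10,12} shipped:{3,7,11}
Ordered by (a.id, b.id); first 5.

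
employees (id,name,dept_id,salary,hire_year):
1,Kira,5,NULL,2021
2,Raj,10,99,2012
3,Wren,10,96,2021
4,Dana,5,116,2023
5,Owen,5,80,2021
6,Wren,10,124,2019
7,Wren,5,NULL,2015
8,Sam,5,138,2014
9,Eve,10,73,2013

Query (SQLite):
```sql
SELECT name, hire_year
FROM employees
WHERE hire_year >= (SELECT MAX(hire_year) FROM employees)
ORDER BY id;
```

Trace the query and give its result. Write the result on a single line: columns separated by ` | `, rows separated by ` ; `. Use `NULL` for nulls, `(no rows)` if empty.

Scalar subquery: MAX(hire_year) over all employees rows = 2023.
Keep rows where hire_year >= that value.

Dana | 2023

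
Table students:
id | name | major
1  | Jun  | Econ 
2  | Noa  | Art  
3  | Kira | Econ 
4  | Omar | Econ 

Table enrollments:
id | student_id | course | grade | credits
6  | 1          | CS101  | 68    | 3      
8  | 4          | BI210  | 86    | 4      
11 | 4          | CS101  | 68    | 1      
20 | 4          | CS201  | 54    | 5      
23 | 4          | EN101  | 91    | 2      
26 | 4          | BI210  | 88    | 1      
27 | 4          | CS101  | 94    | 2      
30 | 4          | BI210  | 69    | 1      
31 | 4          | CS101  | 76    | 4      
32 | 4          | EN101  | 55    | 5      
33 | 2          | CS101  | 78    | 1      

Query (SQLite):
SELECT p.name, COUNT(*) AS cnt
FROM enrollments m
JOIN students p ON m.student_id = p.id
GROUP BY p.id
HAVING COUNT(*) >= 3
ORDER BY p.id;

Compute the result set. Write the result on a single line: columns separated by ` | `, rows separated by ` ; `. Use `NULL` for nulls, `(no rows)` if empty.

Join each enrollments row to its students via student_id.
Group joined rows by students.id; compute COUNT(*) per group.
HAVING: keep groups with count ≥ 3.
  1: ids {6} → COUNT(*)=1
  2: ids {33} → COUNT(*)=1
  4: ids {8, 11, 20, 23, 26, 27, 30, 31, 32} → COUNT(*)=9

Omar | 9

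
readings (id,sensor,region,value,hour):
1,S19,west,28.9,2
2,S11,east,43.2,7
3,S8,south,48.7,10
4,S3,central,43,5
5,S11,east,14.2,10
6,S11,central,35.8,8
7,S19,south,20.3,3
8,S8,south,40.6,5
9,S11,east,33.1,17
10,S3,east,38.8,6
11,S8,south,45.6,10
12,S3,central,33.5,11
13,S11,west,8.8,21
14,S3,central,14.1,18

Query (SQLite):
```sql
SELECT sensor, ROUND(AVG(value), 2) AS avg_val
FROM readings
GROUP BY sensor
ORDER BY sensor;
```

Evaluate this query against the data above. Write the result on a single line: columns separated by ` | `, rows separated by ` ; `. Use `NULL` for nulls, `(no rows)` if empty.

S11 | 27.02 ; S19 | 24.6 ; S3 | 32.35 ; S8 | 44.97

Partition readings by sensor; compute ROUND(AVG(value), 2) within each group.
  S11: ids {2, 5, 6, 9, 13} → ROUND(AVG(value), 2)=27.02
  S19: ids {1, 7} → ROUND(AVG(value), 2)=24.6
  S3: ids {4, 10, 12, 14} → ROUND(AVG(value), 2)=32.35
  S8: ids {3, 8, 11} → ROUND(AVG(value), 2)=44.97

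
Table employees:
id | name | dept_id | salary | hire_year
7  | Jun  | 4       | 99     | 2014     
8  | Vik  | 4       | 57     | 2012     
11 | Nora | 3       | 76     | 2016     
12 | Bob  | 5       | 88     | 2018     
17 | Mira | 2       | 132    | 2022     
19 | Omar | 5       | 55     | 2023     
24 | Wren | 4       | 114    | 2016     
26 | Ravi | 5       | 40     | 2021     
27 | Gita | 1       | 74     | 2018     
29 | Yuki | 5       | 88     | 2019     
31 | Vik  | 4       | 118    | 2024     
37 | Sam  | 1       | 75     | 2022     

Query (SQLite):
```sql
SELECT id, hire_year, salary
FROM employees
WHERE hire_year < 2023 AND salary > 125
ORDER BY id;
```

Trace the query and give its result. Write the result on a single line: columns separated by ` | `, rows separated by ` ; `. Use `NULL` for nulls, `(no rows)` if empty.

17 | 2022 | 132

hire_year < 2023: ids {7, 8, 11, 12, 17, 24, 26, 27, 29, 37}
salary > 125: ids {17}
Combine with AND.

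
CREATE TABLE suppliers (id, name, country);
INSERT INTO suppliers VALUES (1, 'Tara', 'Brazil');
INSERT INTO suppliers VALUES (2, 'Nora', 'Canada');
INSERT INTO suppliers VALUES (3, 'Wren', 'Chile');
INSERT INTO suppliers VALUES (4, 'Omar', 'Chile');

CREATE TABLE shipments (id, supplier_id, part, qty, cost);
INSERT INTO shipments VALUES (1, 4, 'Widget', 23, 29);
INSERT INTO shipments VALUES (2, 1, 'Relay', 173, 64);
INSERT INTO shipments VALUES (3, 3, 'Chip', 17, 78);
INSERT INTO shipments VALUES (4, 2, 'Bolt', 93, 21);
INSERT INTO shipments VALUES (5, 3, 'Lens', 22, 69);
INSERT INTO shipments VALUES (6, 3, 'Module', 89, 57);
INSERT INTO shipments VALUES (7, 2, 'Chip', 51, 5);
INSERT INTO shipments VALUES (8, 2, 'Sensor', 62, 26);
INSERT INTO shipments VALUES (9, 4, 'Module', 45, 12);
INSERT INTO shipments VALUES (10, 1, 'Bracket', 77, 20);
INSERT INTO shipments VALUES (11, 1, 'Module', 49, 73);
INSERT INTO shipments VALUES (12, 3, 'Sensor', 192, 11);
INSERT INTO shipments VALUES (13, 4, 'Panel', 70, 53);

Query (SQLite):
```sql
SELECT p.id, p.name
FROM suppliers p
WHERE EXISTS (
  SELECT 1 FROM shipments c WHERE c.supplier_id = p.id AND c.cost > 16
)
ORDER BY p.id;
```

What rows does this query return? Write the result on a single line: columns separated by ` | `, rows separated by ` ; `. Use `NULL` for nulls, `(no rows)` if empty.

1 | Tara ; 2 | Nora ; 3 | Wren ; 4 | Omar

For each suppliers row, check whether any shipments with matching supplier_id has cost > 16.
Keep rows where that is true.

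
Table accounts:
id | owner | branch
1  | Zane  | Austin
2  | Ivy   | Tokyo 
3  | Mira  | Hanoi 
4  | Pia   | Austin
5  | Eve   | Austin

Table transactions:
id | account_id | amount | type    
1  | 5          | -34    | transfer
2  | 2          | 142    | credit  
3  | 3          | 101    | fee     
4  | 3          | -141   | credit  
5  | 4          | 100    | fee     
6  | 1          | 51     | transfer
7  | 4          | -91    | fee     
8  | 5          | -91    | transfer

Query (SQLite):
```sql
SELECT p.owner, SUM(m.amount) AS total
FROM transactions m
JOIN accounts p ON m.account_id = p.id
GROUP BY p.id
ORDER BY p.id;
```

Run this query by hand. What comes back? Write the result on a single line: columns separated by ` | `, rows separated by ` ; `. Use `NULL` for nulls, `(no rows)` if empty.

Zane | 51 ; Ivy | 142 ; Mira | -40 ; Pia | 9 ; Eve | -125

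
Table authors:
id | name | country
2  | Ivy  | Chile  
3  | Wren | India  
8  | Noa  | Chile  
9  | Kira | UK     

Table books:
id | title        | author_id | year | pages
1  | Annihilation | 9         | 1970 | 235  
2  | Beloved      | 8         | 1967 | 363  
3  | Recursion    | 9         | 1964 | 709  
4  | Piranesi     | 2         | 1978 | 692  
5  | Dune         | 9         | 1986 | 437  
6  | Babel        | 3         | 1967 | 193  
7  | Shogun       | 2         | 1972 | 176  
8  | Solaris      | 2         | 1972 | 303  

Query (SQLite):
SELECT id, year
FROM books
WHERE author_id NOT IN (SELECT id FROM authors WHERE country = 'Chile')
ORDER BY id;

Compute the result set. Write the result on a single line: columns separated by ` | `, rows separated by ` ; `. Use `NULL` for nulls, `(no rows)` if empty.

Inner query: authors.id where country = 'Chile'.
Outer: keep books rows whose author_id is not in that set.
Inner query → {2, 8}

1 | 1970 ; 3 | 1964 ; 5 | 1986 ; 6 | 1967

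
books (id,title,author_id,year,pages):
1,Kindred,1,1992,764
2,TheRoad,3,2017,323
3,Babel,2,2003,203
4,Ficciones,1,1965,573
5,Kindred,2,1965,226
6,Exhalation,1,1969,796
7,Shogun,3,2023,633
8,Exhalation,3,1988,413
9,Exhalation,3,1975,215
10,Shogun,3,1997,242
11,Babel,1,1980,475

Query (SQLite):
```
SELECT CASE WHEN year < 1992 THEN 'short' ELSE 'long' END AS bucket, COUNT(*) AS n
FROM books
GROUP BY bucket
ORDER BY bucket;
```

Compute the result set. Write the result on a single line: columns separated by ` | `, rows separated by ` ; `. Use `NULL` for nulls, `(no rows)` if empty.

long | 5 ; short | 6

Bucket rows by year < 1992 → 'short' else 'long'; count each bucket.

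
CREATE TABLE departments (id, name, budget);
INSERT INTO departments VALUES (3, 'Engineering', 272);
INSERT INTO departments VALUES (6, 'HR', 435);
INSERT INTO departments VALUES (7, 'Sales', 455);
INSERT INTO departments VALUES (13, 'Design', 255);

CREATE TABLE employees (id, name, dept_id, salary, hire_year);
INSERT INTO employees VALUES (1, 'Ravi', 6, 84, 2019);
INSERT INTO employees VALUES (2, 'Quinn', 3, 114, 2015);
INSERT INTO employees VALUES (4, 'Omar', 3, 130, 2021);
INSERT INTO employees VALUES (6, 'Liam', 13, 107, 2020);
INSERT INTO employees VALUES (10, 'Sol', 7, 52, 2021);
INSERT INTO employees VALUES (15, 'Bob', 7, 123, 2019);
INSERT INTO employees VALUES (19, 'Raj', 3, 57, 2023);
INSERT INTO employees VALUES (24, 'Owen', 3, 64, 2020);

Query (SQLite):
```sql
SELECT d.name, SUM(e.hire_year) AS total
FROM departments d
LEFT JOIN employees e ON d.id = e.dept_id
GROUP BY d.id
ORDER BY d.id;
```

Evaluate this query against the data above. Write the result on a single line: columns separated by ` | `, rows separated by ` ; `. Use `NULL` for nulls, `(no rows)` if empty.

Engineering | 8079 ; HR | 2019 ; Sales | 4040 ; Design | 2020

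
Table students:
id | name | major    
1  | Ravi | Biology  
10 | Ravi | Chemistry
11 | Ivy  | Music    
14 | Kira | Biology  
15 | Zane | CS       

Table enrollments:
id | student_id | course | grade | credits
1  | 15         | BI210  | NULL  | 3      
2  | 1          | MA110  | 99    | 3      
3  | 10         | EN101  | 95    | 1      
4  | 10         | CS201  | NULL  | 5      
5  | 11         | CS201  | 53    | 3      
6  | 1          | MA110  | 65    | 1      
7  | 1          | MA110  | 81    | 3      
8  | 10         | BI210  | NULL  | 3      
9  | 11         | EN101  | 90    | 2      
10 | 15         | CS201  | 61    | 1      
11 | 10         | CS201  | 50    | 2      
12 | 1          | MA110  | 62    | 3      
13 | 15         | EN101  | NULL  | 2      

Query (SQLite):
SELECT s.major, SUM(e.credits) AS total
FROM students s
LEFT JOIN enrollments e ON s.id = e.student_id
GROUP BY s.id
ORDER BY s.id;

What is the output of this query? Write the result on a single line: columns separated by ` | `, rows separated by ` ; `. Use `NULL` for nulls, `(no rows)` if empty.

Biology | 10 ; Chemistry | 11 ; Music | 5 ; Biology | NULL ; CS | 6

LEFT JOIN keeps every students row; unmatched ones get NULL for enrollments columns.
Group by students.id and compute SUM(e.credits). SUM over an all-NULL group is NULL.
  1: ids {2, 6, 7, 12} → SUM(e.credits)=10
  10: ids {3, 4, 8, 11} → SUM(e.credits)=11
  11: ids {5, 9} → SUM(e.credits)=5
  14: ids {—} → SUM(e.credits)=NULL
  15: ids {1, 10, 13} → SUM(e.credits)=6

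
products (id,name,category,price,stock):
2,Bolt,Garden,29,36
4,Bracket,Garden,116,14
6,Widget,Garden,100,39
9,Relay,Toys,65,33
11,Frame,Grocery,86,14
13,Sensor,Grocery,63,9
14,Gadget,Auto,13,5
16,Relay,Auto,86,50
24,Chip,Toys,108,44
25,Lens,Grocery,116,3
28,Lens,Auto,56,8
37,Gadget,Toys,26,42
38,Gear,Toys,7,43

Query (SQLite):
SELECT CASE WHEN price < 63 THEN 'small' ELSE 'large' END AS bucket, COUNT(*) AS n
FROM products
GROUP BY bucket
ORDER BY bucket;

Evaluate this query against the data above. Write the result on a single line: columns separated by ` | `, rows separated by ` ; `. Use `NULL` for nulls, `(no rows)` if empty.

large | 8 ; small | 5

Bucket rows by price < 63 → 'small' else 'large'; count each bucket.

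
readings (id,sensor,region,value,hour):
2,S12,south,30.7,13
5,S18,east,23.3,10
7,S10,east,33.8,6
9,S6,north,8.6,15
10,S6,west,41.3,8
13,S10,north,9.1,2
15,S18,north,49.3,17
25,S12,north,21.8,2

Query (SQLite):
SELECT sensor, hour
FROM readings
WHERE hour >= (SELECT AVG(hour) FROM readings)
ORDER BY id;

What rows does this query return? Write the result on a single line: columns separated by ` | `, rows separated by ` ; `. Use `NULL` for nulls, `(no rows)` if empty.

S12 | 13 ; S18 | 10 ; S6 | 15 ; S18 | 17

Scalar subquery: AVG(hour) over all readings rows = 9.125.
Keep rows where hour >= that value.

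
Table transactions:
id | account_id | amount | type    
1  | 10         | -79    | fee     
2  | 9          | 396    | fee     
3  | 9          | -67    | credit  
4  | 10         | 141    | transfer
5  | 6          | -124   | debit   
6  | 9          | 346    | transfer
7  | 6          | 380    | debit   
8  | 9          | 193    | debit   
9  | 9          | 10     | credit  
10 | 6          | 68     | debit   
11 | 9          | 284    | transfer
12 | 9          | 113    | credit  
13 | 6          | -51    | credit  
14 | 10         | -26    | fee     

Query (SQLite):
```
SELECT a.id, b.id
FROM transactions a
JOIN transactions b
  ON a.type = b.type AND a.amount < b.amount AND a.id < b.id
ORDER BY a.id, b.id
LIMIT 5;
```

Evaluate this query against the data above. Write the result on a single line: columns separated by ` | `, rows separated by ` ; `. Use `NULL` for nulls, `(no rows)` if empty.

1 | 2 ; 1 | 14 ; 3 | 9 ; 3 | 12 ; 3 | 13

Pairs (a,b) with same type, a.amount < b.amount, a.id < b.id.
type groups: credit:{3,9,12,13} debit:{5,7,8,10} fee:{1,2,14} transfer:{4,6,11}
Ordered by (a.id, b.id); first 5.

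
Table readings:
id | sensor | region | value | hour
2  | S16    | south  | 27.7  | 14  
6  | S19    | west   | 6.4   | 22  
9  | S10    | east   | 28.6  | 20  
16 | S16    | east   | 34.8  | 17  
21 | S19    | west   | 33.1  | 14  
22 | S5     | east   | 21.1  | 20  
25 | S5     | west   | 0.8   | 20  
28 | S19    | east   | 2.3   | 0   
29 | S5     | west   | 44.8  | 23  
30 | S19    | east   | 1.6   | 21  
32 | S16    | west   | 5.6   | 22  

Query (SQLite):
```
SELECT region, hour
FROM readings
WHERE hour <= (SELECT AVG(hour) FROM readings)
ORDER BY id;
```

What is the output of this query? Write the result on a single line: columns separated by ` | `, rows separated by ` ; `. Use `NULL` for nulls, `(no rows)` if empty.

Scalar subquery: AVG(hour) over all readings rows = 17.545455 (≈; comparison uses full precision).
Keep rows where hour <= that value.

south | 14 ; east | 17 ; west | 14 ; east | 0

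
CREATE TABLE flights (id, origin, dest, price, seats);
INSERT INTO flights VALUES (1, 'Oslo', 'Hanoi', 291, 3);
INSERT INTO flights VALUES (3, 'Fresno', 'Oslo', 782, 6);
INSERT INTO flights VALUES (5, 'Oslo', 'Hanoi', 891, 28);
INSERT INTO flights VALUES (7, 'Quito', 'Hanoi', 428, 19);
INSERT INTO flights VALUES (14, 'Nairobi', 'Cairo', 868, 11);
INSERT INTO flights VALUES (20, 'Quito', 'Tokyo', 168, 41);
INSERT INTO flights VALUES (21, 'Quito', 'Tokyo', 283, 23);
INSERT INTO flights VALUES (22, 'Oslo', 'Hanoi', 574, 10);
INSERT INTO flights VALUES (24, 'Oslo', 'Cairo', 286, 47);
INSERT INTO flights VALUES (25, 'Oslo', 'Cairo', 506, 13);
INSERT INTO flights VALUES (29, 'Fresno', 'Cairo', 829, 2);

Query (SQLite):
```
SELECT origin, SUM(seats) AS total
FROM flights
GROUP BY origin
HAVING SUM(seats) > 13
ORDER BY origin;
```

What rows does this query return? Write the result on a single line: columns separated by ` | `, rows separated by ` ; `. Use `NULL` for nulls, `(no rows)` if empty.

Oslo | 101 ; Quito | 83

Partition flights by origin; compute SUM(seats) within each group.
HAVING: keep groups where SUM(seats) > 13.
  Fresno: ids {3, 29} → SUM(seats)=8
  Nairobi: ids {14} → SUM(seats)=11
  Oslo: ids {1, 5, 22, 24, 25} → SUM(seats)=101
  Quito: ids {7, 20, 21} → SUM(seats)=83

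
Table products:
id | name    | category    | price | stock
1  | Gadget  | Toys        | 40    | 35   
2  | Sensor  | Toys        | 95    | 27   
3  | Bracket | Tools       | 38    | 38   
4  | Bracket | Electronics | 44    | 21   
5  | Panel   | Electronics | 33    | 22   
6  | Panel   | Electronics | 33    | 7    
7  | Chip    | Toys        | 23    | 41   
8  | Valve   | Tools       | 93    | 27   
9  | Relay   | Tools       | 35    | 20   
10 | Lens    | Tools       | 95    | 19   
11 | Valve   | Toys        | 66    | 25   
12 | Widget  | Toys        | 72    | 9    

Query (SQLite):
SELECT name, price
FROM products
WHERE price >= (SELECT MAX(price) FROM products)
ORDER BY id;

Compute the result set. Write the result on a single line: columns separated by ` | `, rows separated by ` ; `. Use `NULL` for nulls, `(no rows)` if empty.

Sensor | 95 ; Lens | 95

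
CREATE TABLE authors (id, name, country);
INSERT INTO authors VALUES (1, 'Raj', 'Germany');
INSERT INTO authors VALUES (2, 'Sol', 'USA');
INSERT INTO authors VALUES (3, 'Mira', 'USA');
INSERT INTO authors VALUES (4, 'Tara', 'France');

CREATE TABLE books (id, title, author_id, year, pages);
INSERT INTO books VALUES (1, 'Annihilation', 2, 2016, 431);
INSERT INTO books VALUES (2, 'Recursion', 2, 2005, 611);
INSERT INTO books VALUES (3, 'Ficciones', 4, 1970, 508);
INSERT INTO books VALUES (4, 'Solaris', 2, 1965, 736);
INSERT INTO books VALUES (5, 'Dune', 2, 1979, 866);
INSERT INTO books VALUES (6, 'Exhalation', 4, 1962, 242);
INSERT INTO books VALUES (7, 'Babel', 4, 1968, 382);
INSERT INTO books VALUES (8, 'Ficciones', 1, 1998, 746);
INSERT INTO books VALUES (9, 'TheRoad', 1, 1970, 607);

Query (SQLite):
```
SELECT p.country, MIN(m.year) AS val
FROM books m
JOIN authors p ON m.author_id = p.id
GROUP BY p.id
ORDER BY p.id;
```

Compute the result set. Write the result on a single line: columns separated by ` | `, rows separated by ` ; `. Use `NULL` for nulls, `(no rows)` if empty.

Join each books row to its authors via author_id.
Group joined rows by authors.id; compute MIN(m.year) per group.
  1: ids {8, 9} → MIN(m.year)=1970
  2: ids {1, 2, 4, 5} → MIN(m.year)=1965
  4: ids {3, 6, 7} → MIN(m.year)=1962

Germany | 1970 ; USA | 1965 ; France | 1962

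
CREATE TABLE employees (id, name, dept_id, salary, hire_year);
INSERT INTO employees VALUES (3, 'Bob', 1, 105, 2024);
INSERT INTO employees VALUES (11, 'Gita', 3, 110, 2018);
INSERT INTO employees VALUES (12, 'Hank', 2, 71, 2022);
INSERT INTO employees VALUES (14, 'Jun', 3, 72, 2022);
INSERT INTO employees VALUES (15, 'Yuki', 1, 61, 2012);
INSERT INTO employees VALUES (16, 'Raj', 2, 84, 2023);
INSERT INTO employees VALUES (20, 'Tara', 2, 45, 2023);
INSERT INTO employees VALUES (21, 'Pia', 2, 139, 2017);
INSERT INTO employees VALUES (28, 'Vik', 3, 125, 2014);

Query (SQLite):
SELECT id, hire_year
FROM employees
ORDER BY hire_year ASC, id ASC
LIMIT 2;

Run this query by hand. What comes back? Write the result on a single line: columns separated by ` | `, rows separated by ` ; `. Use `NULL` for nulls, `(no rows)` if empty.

Sort by hire_year asc, tiebreak id asc: (2012, id=15), (2014, id=28), (2017, id=21), (2018, id=11), (2022, id=12) …. Take first 2.

15 | 2012 ; 28 | 2014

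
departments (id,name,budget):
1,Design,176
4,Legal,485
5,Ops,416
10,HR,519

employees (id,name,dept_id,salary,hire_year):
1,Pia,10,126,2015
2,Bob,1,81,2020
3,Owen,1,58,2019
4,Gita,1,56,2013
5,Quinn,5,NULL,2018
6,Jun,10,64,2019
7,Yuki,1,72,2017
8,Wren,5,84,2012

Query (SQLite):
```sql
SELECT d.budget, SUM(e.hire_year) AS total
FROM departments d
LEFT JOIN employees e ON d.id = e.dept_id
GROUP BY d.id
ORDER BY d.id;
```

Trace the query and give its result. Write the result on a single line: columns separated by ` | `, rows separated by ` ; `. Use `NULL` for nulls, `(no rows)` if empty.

176 | 8069 ; 485 | NULL ; 416 | 4030 ; 519 | 4034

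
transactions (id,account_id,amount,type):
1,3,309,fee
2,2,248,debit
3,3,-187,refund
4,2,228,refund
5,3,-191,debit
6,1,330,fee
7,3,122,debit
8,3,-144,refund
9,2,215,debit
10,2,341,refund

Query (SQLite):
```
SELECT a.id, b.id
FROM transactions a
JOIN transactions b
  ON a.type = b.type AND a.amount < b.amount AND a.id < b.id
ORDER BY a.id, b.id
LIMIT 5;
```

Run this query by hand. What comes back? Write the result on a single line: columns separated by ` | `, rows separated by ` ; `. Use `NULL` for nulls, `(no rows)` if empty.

1 | 6 ; 3 | 4 ; 3 | 8 ; 3 | 10 ; 4 | 10

Pairs (a,b) with same type, a.amount < b.amount, a.id < b.id.
type groups: debit:{2,5,7,9} fee:{1,6} refund:{3,4,8,10}
Ordered by (a.id, b.id); first 5.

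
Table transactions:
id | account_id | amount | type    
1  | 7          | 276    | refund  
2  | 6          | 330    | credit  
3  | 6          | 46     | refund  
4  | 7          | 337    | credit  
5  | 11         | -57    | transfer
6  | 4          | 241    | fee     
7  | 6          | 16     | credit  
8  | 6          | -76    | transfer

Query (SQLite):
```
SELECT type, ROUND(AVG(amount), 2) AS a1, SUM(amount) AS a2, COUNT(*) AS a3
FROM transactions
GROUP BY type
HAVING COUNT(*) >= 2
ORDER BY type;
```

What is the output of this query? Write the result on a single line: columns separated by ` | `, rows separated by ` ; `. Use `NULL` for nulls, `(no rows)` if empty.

Group transactions by type.
Per group compute: ROUND(AVG(amount), 2), SUM(amount), COUNT(*).
HAVING: drop groups with fewer than 2 rows.
  credit: ids {2, 4, 7} → ROUND(AVG(amount), 2)=227.67, SUM(amount)=683, COUNT(*)=3
  fee: ids {6} → ROUND(AVG(amount), 2)=241, SUM(amount)=241, COUNT(*)=1
  refund: ids {1, 3} → ROUND(AVG(amount), 2)=161, SUM(amount)=322, COUNT(*)=2
  transfer: ids {5, 8} → ROUND(AVG(amount), 2)=-66.5, SUM(amount)=-133, COUNT(*)=2

credit | 227.67 | 683 | 3 ; refund | 161 | 322 | 2 ; transfer | -66.5 | -133 | 2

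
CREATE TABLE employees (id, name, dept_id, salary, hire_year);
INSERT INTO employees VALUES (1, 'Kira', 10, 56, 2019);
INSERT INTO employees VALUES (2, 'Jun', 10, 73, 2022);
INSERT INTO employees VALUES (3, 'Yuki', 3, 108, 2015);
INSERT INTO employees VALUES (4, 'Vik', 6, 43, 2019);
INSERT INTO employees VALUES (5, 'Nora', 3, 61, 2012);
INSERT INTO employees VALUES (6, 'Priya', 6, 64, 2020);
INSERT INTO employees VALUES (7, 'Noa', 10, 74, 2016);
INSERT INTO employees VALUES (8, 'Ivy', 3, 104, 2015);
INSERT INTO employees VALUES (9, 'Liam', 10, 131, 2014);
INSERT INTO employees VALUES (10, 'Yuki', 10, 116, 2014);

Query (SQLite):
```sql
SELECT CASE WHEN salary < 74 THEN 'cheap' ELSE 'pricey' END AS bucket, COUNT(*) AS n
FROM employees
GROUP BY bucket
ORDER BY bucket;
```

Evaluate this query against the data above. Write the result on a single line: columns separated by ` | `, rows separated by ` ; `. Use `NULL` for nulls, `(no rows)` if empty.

cheap | 5 ; pricey | 5

Bucket rows by salary < 74 → 'cheap' else 'pricey'; count each bucket.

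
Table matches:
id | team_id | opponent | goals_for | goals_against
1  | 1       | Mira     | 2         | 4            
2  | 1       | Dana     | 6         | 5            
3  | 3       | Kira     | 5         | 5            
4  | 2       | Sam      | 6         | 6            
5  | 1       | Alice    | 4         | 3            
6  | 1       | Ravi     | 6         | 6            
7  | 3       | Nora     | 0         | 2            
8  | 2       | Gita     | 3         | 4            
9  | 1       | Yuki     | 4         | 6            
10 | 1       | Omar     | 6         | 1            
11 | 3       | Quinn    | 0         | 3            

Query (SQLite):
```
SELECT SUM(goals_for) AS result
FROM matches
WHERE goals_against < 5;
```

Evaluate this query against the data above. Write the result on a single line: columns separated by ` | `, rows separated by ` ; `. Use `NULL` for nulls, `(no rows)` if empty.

Rows where goals_against < 5 → goals_for values: [2, 4, 0, 3, 6, 0].
SUM of non-NULL values = 15.

15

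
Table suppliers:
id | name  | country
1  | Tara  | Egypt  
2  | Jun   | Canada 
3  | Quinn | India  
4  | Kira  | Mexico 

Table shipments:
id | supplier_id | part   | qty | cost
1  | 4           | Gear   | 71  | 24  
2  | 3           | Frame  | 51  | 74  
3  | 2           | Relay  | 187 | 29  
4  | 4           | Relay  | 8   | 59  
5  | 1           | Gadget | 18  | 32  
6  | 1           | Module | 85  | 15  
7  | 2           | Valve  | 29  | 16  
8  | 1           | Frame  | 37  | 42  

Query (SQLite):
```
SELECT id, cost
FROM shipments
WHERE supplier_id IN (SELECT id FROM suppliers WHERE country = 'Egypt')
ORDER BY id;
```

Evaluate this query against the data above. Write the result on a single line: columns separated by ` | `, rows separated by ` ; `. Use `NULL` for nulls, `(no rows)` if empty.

5 | 32 ; 6 | 15 ; 8 | 42

Inner query: suppliers.id where country = 'Egypt'.
Outer: keep shipments rows whose supplier_id is in that set.
Inner query → {1}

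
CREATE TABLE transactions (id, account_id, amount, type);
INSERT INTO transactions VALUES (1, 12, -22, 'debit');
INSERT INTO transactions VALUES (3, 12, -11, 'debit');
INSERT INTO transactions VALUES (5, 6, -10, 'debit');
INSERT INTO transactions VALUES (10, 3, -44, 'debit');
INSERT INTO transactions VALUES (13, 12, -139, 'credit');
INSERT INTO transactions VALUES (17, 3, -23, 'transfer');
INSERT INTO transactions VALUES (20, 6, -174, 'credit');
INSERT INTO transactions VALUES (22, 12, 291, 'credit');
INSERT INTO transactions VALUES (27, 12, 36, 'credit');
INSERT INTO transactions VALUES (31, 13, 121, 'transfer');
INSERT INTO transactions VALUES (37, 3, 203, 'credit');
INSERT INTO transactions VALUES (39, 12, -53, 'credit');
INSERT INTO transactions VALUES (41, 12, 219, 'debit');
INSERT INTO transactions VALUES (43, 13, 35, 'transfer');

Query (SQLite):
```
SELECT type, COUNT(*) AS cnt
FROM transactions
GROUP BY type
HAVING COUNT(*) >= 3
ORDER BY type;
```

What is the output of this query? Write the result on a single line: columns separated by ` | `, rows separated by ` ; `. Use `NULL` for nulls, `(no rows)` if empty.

Partition transactions by type; compute COUNT(*) within each group.
HAVING: keep groups with count ≥ 3.
  credit: ids {13, 20, 22, 27, 37, 39} → COUNT(*)=6
  debit: ids {1, 3, 5, 10, 41} → COUNT(*)=5
  transfer: ids {17, 31, 43} → COUNT(*)=3

credit | 6 ; debit | 5 ; transfer | 3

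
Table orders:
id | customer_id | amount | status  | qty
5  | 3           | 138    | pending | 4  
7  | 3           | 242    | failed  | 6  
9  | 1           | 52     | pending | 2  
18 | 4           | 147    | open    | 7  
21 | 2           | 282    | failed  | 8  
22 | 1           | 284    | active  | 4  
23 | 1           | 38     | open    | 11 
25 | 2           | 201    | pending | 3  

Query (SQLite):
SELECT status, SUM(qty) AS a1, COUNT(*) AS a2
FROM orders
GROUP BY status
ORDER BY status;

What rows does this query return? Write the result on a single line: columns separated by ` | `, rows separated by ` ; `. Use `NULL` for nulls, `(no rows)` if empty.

active | 4 | 1 ; failed | 14 | 2 ; open | 18 | 2 ; pending | 9 | 3

Group orders by status.
Per group compute: SUM(qty), COUNT(*).
  active: ids {22} → SUM(qty)=4, COUNT(*)=1
  failed: ids {7, 21} → SUM(qty)=14, COUNT(*)=2
  open: ids {18, 23} → SUM(qty)=18, COUNT(*)=2
  pending: ids {5, 9, 25} → SUM(qty)=9, COUNT(*)=3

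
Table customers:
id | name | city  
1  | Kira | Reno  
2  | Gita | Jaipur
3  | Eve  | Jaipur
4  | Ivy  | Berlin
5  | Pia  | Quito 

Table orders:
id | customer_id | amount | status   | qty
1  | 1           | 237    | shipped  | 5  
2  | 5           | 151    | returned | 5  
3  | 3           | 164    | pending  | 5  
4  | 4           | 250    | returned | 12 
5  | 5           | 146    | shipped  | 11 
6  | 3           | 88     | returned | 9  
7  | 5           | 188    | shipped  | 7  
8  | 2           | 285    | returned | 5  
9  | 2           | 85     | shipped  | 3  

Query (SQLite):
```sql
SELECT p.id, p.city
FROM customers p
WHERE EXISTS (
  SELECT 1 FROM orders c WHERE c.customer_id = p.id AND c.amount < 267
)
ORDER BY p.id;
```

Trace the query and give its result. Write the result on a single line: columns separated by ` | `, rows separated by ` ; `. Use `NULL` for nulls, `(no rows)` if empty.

For each customers row, check whether any orders with matching customer_id has amount < 267.
Keep rows where that is true.

1 | Reno ; 2 | Jaipur ; 3 | Jaipur ; 4 | Berlin ; 5 | Quito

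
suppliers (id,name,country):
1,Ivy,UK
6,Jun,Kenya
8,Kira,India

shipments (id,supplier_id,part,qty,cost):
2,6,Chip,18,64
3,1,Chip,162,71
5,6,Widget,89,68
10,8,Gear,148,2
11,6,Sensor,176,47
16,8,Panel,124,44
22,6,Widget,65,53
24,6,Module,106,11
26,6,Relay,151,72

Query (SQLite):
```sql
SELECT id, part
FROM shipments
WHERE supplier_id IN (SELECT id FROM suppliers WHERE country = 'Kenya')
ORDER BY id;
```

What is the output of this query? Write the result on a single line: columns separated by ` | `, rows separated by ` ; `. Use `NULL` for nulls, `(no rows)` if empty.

2 | Chip ; 5 | Widget ; 11 | Sensor ; 22 | Widget ; 24 | Module ; 26 | Relay

Inner query: suppliers.id where country = 'Kenya'.
Outer: keep shipments rows whose supplier_id is in that set.
Inner query → {6}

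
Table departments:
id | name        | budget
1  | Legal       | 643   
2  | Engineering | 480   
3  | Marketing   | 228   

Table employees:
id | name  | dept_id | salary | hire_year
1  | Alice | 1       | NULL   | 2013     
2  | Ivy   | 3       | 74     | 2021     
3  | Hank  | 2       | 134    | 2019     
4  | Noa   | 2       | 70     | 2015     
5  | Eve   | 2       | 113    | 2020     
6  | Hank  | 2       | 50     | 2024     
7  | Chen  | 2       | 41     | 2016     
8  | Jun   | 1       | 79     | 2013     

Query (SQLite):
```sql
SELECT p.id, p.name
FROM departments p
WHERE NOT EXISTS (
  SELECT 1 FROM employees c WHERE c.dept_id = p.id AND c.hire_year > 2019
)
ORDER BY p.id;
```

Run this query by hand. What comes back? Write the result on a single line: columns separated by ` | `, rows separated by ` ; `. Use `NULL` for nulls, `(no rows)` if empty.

1 | Legal

For each departments row, check whether any employees with matching dept_id has hire_year > 2019.
Keep rows where that is false.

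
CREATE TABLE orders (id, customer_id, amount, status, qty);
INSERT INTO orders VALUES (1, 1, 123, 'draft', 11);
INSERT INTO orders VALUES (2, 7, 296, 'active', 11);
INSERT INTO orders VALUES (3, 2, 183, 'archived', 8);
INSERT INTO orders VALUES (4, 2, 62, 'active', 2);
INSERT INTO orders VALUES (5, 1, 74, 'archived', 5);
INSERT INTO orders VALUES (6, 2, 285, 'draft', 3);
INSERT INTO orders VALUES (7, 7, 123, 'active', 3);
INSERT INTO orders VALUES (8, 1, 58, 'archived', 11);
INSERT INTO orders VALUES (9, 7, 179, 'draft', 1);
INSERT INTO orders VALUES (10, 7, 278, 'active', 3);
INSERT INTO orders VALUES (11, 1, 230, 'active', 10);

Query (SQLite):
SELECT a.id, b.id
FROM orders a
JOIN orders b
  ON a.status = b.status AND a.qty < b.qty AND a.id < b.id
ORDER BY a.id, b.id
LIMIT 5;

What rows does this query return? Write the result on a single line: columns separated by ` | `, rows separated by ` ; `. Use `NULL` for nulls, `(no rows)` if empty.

3 | 8 ; 4 | 7 ; 4 | 10 ; 4 | 11 ; 5 | 8

Pairs (a,b) with same status, a.qty < b.qty, a.id < b.id.
status groups: active:{2,4,7,10,11} archived:{3,5,8} draft:{1,6,9}
Ordered by (a.id, b.id); first 5.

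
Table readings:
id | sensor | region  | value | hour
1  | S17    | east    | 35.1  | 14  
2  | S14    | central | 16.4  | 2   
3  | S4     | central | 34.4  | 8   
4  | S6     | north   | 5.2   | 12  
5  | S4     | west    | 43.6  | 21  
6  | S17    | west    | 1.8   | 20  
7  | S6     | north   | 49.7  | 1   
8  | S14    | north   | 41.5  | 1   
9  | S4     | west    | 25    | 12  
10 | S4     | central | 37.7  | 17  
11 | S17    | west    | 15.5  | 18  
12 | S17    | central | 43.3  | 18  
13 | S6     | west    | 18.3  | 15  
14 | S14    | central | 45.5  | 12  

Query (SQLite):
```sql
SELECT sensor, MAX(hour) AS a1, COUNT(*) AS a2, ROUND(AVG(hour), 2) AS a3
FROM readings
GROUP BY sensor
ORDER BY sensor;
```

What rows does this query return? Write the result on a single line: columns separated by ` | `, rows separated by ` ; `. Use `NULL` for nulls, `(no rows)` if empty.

S14 | 12 | 3 | 5 ; S17 | 20 | 4 | 17.5 ; S4 | 21 | 4 | 14.5 ; S6 | 15 | 3 | 9.33

Group readings by sensor.
Per group compute: MAX(hour), COUNT(*), ROUND(AVG(hour), 2).
  S14: ids {2, 8, 14} → MAX(hour)=12, COUNT(*)=3, ROUND(AVG(hour), 2)=5
  S17: ids {1, 6, 11, 12} → MAX(hour)=20, COUNT(*)=4, ROUND(AVG(hour), 2)=17.5
  S4: ids {3, 5, 9, 10} → MAX(hour)=21, COUNT(*)=4, ROUND(AVG(hour), 2)=14.5
  S6: ids {4, 7, 13} → MAX(hour)=15, COUNT(*)=3, ROUND(AVG(hour), 2)=9.33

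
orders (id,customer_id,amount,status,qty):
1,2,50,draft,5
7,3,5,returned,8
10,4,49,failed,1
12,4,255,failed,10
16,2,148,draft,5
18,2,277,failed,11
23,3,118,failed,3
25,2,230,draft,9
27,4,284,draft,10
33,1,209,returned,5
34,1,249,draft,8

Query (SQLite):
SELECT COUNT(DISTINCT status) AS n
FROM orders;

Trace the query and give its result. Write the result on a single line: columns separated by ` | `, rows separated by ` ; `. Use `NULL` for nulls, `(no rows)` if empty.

3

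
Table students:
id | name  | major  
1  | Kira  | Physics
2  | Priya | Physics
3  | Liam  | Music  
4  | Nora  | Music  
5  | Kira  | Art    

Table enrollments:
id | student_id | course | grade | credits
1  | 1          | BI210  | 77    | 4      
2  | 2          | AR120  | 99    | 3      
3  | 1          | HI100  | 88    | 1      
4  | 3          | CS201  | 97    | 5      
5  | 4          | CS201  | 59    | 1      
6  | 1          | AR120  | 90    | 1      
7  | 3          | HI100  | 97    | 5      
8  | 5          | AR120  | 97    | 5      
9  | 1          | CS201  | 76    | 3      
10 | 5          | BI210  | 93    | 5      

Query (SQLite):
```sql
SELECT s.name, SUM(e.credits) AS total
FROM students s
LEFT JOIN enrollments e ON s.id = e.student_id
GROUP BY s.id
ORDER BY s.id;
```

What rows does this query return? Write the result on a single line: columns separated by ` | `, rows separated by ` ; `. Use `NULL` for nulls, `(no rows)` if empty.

Kira | 9 ; Priya | 3 ; Liam | 10 ; Nora | 1 ; Kira | 10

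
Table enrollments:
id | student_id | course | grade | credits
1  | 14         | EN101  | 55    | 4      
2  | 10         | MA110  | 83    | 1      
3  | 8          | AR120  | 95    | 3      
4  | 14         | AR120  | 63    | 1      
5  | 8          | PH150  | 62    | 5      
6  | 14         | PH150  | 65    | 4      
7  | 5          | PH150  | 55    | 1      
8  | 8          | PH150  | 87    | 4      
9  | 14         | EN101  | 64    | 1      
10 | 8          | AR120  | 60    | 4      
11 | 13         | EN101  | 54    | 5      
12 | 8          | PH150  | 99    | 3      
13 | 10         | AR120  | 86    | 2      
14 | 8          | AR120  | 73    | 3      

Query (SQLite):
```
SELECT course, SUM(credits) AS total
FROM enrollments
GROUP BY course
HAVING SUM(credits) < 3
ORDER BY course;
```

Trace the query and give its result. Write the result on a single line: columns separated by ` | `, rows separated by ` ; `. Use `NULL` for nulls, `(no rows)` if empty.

MA110 | 1

Partition enrollments by course; compute SUM(credits) within each group.
HAVING: keep groups where SUM(credits) < 3.
  AR120: ids {3, 4, 10, 13, 14} → SUM(credits)=13
  EN101: ids {1, 9, 11} → SUM(credits)=10
  MA110: ids {2} → SUM(credits)=1
  PH150: ids {5, 6, 7, 8, 12} → SUM(credits)=17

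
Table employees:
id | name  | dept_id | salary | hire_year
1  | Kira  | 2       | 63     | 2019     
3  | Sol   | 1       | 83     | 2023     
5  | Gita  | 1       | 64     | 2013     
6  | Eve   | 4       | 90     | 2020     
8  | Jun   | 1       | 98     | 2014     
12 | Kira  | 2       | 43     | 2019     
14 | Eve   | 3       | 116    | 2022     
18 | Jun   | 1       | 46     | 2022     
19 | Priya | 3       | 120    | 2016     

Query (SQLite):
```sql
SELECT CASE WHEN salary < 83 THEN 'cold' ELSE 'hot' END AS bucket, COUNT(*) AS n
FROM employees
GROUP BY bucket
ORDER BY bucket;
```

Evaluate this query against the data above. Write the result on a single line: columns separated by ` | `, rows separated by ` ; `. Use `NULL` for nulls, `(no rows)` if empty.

cold | 4 ; hot | 5

Bucket rows by salary < 83 → 'cold' else 'hot'; count each bucket.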